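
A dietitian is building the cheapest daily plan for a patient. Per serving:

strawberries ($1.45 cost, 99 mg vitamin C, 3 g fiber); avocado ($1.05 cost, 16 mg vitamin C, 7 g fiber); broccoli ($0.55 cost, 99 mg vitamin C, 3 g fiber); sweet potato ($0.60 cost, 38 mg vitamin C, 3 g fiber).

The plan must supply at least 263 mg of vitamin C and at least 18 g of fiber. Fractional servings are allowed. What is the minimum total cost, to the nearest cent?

At the optimum either one food covers both requirements or two foods hit both targets exactly; no other combination can be cheaper.
strawberries only: max(263/99, 18/3) = 6 servings → $8.70.
avocado only: max(263/16, 18/7) = 16.44 servings → $17.26.
broccoli only: max(263/99, 18/3) = 6 servings → $3.30.
sweet potato only: max(263/38, 18/3) = 6.921 servings → $4.15.
strawberries + avocado with both tight: 2.408 servings and 1.54 servings → $5.11.
strawberries + broccoli (both tight): parallel constraints — no distinct corner.
strawberries + sweet potato with both tight: 0.5738 servings and 5.426 servings → $4.09.
avocado + broccoli with both tight: 1.54 servings and 2.408 servings → $2.94.
avocado + sweet potato with both targets exact would need a negative amount; discard.
broccoli + sweet potato with both tight: 0.5738 servings and 5.426 servings → $3.57.
Cheapest feasible corner: $2.94.

$2.94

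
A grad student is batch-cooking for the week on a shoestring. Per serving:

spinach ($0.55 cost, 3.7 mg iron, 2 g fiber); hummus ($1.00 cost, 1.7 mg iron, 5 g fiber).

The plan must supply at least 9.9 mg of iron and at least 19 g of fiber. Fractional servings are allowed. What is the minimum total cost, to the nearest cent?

$3.97

Minimising a linear cost over {iron ≥ 9.9, fiber ≥ 19, servings ≥ 0} — the optimum is at a vertex, using one or two foods.
spinach only: max(9.9/3.7, 19/2) = 9.5 servings → $5.22.
hummus only: max(9.9/1.7, 19/5) = 5.824 servings → $5.82.
spinach + hummus with both tight: 1.139 servings and 3.344 servings → $3.97.
Cheapest feasible corner: $3.97.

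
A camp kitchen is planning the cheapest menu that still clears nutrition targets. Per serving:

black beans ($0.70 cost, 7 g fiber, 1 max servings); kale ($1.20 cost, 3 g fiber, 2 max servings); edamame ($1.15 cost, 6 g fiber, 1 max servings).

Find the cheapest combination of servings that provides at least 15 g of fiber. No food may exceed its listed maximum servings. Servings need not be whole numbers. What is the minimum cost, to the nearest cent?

$2.65

Cost per g of fiber: black beans $0.1000, edamame $0.1917, kale $0.4000.
Take 1 serving of black beans: +7.0 g fiber for $0.70 (total $0.70, still need 8.0 g).
Take 1 serving of edamame: +6.0 g fiber for $1.15 (total $1.85, still need 2.0 g).
Take 0.6667 servings of kale: +2.0 g fiber for $0.80 (total $2.65, still need 0.0 g).
Filling from the cheapest source first is optimal under one linear minimum: $2.65.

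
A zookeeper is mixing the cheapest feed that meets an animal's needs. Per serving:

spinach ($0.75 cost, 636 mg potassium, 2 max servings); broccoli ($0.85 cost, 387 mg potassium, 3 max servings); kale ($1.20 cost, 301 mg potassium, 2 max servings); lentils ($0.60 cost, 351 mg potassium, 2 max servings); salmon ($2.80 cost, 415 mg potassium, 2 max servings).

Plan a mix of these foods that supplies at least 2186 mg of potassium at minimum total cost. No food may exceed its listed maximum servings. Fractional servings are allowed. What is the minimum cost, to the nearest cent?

Cost per mg of potassium: spinach $0.0012, lentils $0.0017, broccoli $0.0022, kale $0.0040, salmon $0.0067.
Take 2 servings of spinach: +1272.0 mg potassium for $1.50 (total $1.50, still need 914.0 mg).
Take 2 servings of lentils: +702.0 mg potassium for $1.20 (total $2.70, still need 212.0 mg).
Take 0.5478 servings of broccoli: +212.0 mg potassium for $0.47 (total $3.17, still need 0.0 mg).
Filling from the cheapest source first is optimal under one linear minimum: $3.17.

$3.17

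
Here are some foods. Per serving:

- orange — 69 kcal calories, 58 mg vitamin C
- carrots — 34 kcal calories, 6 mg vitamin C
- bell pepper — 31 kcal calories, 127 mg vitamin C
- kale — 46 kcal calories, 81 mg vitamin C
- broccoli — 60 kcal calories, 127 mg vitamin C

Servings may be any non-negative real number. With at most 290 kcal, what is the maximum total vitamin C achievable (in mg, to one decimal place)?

1188.1 mg

Vitamin C per kcal: bell pepper 4.097, broccoli 2.117, kale 1.761, orange 0.8406, carrots 0.1765.
With no serving limits, spend the whole calories allowance on bell pepper: 290 kcal / 31 kcal × 127 mg = 1188.1 mg.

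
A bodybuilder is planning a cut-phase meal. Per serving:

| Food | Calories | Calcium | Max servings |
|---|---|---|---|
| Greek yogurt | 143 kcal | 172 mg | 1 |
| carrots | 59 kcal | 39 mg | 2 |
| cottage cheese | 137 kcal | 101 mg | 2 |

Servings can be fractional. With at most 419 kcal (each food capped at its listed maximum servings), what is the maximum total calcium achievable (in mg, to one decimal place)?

375.3 mg

Calcium per kcal: Greek yogurt 1.203, cottage cheese 0.7372, carrots 0.661.
Take 1 serving of Greek yogurt: uses 143 kcal, +172.0 mg calcium (running total 172.0 mg).
Take 2 servings of cottage cheese: uses 274 kcal, +202.0 mg calcium (running total 374.0 mg).
Take 0.0339 servings of carrots: uses 2 kcal, +1.3 mg calcium (running total 375.3 mg).
Greedy by best ratio exhausts the calories allowance optimally: 375.3 mg.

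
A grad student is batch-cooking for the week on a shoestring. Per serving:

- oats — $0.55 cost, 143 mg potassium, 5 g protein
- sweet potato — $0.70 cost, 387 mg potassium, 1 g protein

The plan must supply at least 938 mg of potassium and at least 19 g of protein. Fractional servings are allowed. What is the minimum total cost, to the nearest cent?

For a min-cost LP with two ≥-constraints, a basic feasible solution has at most two positive variables.
oats only: max(938/143, 19/5) = 6.559 servings → $3.61.
sweet potato only: max(938/387, 19/1) = 19 servings → $13.30.
oats + sweet potato with both tight: 3.58 servings and 1.101 servings → $2.74.
The minimum over all feasible corners is $2.74.

$2.74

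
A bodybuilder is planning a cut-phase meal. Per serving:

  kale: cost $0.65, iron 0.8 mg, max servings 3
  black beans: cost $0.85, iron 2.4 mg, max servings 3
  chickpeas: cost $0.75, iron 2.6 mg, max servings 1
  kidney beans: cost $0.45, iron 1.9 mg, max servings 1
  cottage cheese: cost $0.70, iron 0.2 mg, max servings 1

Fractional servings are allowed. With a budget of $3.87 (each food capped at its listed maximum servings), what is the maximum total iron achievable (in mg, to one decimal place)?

11.8 mg

Iron per dollar: kidney beans 4.222, chickpeas 3.467, black beans 2.824, kale 1.231, cottage cheese 0.2857.
Take 1 serving of kidney beans: spends $0.45, +1.9 mg iron (running total 1.9 mg).
Take 1 serving of chickpeas: spends $0.75, +2.6 mg iron (running total 4.5 mg).
Take 3 servings of black beans: spends $2.55, +7.2 mg iron (running total 11.7 mg).
Take 0.1846 servings of kale: spends $0.12, +0.1 mg iron (running total 11.8 mg).
Filling greedily by iron-per-dollar is optimal for one linear limit, giving 11.8 mg.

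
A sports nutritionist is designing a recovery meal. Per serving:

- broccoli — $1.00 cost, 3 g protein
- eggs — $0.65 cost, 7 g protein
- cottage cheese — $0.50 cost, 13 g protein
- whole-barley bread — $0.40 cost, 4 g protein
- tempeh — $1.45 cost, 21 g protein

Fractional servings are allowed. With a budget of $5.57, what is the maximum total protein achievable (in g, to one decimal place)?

Protein per dollar: cottage cheese 26, tempeh 14.48, eggs 10.77, whole-barley bread 10, broccoli 3.
With no serving limits, spend the whole cost allowance on cottage cheese: $5.57 / $0.50 × 13 g = 144.8 g.

144.8 g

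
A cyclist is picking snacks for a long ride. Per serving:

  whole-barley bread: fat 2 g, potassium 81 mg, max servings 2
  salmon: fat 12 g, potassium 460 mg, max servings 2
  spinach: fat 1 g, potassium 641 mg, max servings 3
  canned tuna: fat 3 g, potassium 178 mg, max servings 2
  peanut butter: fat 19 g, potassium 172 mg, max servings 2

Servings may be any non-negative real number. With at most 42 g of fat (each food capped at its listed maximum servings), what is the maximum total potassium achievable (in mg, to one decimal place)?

3406.3 mg

Potassium per g fat: spinach 641, canned tuna 59.33, whole-barley bread 40.5, salmon 38.33, peanut butter 9.053.
Take 3 servings of spinach: uses 3 g fat, +1923.0 mg potassium (running total 1923.0 mg).
Take 2 servings of canned tuna: uses 6 g fat, +356.0 mg potassium (running total 2279.0 mg).
Take 2 servings of whole-barley bread: uses 4 g fat, +162.0 mg potassium (running total 2441.0 mg).
Take 2 servings of salmon: uses 24 g fat, +920.0 mg potassium (running total 3361.0 mg).
Take 0.2632 servings of peanut butter: uses 5 g fat, +45.3 mg potassium (running total 3406.3 mg).
Greedy by best ratio exhausts the fat allowance optimally: 3406.3 mg.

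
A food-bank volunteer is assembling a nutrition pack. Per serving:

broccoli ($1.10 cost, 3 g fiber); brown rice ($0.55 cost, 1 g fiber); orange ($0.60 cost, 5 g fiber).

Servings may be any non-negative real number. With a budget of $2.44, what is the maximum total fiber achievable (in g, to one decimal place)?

20.3 g

Fiber per dollar: orange 8.333, broccoli 2.727, brown rice 1.818.
With no serving limits, spend the whole cost allowance on orange: $2.44 / $0.60 × 5 g = 20.3 g.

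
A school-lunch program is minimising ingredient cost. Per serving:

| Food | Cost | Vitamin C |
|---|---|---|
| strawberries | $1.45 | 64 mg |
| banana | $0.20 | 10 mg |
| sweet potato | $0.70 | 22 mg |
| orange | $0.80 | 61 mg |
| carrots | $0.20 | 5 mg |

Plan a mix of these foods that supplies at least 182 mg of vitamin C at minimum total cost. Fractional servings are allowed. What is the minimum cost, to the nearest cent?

Cost per mg of vitamin C: orange $0.0131, banana $0.0200, strawberries $0.0227, sweet potato $0.0318, carrots $0.0400.
With no serving limits, use only orange: 182 mg / 61 mg = 2.984 servings × $0.80 = $2.39.

$2.39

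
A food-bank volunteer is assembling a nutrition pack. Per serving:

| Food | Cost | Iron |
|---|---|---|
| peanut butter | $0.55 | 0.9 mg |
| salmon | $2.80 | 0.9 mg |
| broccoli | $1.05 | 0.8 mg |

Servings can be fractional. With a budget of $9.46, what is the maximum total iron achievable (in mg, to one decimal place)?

15.5 mg

Iron per dollar: peanut butter 1.636, broccoli 0.7619, salmon 0.3214.
With no serving limits, spend the whole cost allowance on peanut butter: $9.46 / $0.55 × 0.9 mg = 15.5 mg.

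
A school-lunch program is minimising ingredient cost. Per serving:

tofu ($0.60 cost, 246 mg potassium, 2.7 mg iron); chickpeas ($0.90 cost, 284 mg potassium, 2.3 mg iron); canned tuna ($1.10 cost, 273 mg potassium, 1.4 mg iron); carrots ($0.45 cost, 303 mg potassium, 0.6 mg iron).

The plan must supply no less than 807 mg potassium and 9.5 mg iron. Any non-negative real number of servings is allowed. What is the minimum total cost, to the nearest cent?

$2.11

For a min-cost LP with two ≥-constraints, a basic feasible solution has at most two positive variables.
tofu only: max(807/246, 9.5/2.7) = 3.519 servings → $2.11.
chickpeas only: max(807/284, 9.5/2.3) = 4.13 servings → $3.72.
canned tuna only: max(807/273, 9.5/1.4) = 6.786 servings → $7.46.
carrots only: max(807/303, 9.5/0.6) = 15.83 servings → $7.12.
tofu + chickpeas: intersection lies outside the first quadrant.
tofu + canned tuna: the both-tight solution has a negative serving — not a feasible corner.
tofu + carrots: the both-tight solution has a negative serving — not a feasible corner.
chickpeas + canned tuna: intersection lies outside the first quadrant.
chickpeas + carrots: intersection lies outside the first quadrant.
canned tuna + carrots: intersection lies outside the first quadrant.
The minimum over all feasible corners is $2.11.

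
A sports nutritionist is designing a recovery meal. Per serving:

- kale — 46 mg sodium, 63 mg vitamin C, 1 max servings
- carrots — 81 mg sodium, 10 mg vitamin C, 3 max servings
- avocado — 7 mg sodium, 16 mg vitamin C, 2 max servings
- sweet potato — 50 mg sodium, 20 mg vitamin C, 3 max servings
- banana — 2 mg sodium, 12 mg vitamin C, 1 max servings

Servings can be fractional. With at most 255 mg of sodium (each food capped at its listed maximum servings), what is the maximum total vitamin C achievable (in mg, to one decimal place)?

172.3 mg

Vitamin C per mg sodium: banana 6, avocado 2.286, kale 1.37, sweet potato 0.4, carrots 0.1235.
Take 1 serving of banana: uses 2 mg sodium, +12.0 mg vitamin C (running total 12.0 mg).
Take 2 servings of avocado: uses 14 mg sodium, +32.0 mg vitamin C (running total 44.0 mg).
Take 1 serving of kale: uses 46 mg sodium, +63.0 mg vitamin C (running total 107.0 mg).
Take 3 servings of sweet potato: uses 150 mg sodium, +60.0 mg vitamin C (running total 167.0 mg).
Take 0.5309 servings of carrots: uses 43 mg sodium, +5.3 mg vitamin C (running total 172.3 mg).
Filling greedily by vitamin C-per-mg sodium is optimal for one linear limit, giving 172.3 mg.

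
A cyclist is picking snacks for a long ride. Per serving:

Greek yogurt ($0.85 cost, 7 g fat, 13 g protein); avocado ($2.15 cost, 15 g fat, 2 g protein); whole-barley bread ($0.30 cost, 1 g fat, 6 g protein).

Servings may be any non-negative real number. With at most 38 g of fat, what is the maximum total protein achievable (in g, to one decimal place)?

Protein per g fat: whole-barley bread 6, Greek yogurt 1.857, avocado 0.1333.
With no serving limits, spend the whole fat allowance on whole-barley bread: 38 g / 1 g × 6 g = 228.0 g.

228.0 g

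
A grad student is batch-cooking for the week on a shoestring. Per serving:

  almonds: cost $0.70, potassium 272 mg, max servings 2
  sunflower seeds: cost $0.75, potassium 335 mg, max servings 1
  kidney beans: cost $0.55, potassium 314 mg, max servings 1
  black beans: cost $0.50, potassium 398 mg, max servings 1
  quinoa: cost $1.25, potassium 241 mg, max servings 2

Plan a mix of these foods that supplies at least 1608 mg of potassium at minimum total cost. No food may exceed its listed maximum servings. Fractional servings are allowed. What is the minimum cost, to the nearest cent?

Cost per mg of potassium: black beans $0.0013, kidney beans $0.0018, sunflower seeds $0.0022, almonds $0.0026, quinoa $0.0052.
Take 1 serving of black beans: +398.0 mg potassium for $0.50 (total $0.50, still need 1210.0 mg).
Take 1 serving of kidney beans: +314.0 mg potassium for $0.55 (total $1.05, still need 896.0 mg).
Take 1 serving of sunflower seeds: +335.0 mg potassium for $0.75 (total $1.80, still need 561.0 mg).
Take 2 servings of almonds: +544.0 mg potassium for $1.40 (total $3.20, still need 17.0 mg).
Take 0.07054 servings of quinoa: +17.0 mg potassium for $0.09 (total $3.29, still need 0.0 mg).
Greedy by cheapest-per-mg is optimal for a single linear constraint, so the minimum cost is $3.29.

$3.29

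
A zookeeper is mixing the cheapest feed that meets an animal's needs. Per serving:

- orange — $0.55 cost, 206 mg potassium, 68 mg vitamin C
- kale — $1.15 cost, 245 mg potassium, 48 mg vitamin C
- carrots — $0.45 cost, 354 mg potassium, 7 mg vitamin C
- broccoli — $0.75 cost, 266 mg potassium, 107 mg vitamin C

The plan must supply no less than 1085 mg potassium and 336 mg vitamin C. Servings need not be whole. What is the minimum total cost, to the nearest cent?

Compare the cost at each extreme point of the feasible region.
orange only: max(1085/206, 336/68) = 5.267 servings → $2.90.
kale only: max(1085/245, 336/48) = 7 servings → $8.05.
carrots only: max(1085/354, 336/7) = 48 servings → $21.60.
broccoli only: max(1085/266, 336/107) = 4.079 servings → $3.06.
orange + kale with both tight: 4.465 servings and 0.674 servings → $3.23.
orange + carrots with both tight: 4.92 servings and 0.2017 servings → $2.80.
orange + broccoli: the both-tight solution has a negative serving — not a feasible corner.
kale + carrots: the both-tight solution has a negative serving — not a feasible corner.
kale + broccoli with both tight: 1.987 servings and 2.249 servings → $3.97.
carrots + broccoli with both tight: 0.7419 servings and 3.092 servings → $2.65.
So the least-cost plan costs $2.65.

$2.65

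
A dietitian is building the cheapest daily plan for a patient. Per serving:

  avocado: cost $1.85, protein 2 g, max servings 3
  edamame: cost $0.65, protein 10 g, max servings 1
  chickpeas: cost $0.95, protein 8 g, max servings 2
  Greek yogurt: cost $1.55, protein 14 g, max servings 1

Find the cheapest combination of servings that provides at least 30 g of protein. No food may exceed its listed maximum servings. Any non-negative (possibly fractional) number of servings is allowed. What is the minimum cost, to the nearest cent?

$2.91

Cost per g of protein: edamame $0.0650, Greek yogurt $0.1107, chickpeas $0.1187, avocado $0.9250.
Take 1 serving of edamame: +10.0 g protein for $0.65 (total $0.65, still need 20.0 g).
Take 1 serving of Greek yogurt: +14.0 g protein for $1.55 (total $2.20, still need 6.0 g).
Take 0.75 servings of chickpeas: +6.0 g protein for $0.71 (total $2.91, still need 0.0 g).
Filling from the cheapest source first is optimal under one linear minimum: $2.91.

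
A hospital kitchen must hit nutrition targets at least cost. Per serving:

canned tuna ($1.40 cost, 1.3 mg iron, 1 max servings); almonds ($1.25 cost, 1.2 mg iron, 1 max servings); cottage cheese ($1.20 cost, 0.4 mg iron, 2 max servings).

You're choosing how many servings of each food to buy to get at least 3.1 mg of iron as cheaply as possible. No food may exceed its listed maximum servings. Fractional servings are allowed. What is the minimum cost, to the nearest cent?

$4.45

Cost per mg of iron: almonds $1.0417, canned tuna $1.0769, cottage cheese $3.0000.
Take 1 serving of almonds: +1.2 mg iron for $1.25 (total $1.25, still need 1.9 mg).
Take 1 serving of canned tuna: +1.3 mg iron for $1.40 (total $2.65, still need 0.6 mg).
Take 1.5 servings of cottage cheese: +0.6 mg iron for $1.80 (total $4.45, still need 0.0 mg).
Filling from the cheapest source first is optimal under one linear minimum: $4.45.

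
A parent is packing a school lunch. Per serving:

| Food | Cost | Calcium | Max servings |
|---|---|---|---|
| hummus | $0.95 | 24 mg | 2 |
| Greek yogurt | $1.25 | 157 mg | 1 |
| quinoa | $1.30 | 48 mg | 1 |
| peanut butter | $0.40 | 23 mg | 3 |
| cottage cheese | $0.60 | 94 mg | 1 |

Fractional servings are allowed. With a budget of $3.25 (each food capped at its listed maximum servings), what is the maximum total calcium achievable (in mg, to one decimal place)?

327.4 mg

Calcium per dollar: cottage cheese 156.7, Greek yogurt 125.6, peanut butter 57.5, quinoa 36.92, hummus 25.26.
Take 1 serving of cottage cheese: spends $0.60, +94.0 mg calcium (running total 94.0 mg).
Take 1 serving of Greek yogurt: spends $1.25, +157.0 mg calcium (running total 251.0 mg).
Take 3 servings of peanut butter: spends $1.20, +69.0 mg calcium (running total 320.0 mg).
Take 0.1538 servings of quinoa: spends $0.20, +7.4 mg calcium (running total 327.4 mg).
Greedy by best ratio exhausts the cost allowance optimally: 327.4 mg.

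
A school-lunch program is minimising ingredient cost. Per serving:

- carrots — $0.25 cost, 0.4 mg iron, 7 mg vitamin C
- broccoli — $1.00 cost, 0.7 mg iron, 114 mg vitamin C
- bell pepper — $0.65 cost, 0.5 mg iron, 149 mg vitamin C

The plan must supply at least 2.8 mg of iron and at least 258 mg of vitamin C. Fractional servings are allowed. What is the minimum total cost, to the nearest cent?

$2.25

At the optimum either one food covers both requirements or two foods hit both targets exactly; no other combination can be cheaper.
carrots only: max(2.8/0.4, 258/7) = 36.86 servings → $9.21.
broccoli only: max(2.8/0.7, 258/114) = 4 servings → $4.00.
bell pepper only: max(2.8/0.5, 258/149) = 5.6 servings → $3.64.
carrots + broccoli with both tight: 3.405 servings and 2.054 servings → $2.91.
carrots + bell pepper with both tight: 5.137 servings and 1.49 servings → $2.25.
broccoli + bell pepper: intersection lies outside the first quadrant.
Cheapest feasible corner: $2.25.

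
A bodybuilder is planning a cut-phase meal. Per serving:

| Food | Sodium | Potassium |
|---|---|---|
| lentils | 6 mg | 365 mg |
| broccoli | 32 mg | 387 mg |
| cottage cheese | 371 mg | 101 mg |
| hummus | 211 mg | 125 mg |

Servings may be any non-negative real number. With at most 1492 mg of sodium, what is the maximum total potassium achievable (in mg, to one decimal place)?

Potassium per mg sodium: lentils 60.83, broccoli 12.09, hummus 0.5924, cottage cheese 0.2722.
With no serving limits, spend the whole sodium allowance on lentils: 1492 mg / 6 mg × 365 mg = 90763.3 mg.

90763.3 mg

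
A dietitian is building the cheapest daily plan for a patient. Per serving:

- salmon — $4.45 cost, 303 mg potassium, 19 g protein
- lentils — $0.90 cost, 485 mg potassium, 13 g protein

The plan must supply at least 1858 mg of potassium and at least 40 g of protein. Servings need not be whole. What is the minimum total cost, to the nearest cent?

$3.45

salmon only: max(1858/303, 40/19) = 6.132 servings → $27.29.
lentils only: max(1858/485, 40/13) = 3.831 servings → $3.45.
salmon + lentils: intersection lies outside the first quadrant.
So the least-cost plan costs $3.45.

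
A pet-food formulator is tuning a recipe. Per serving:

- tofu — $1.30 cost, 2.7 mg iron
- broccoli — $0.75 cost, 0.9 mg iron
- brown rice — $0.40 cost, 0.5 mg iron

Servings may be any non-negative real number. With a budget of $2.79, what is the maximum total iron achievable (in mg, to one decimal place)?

Iron per dollar: tofu 2.077, brown rice 1.25, broccoli 1.2.
With no serving limits, spend the whole cost allowance on tofu: $2.79 / $1.30 × 2.7 mg = 5.8 mg.

5.8 mg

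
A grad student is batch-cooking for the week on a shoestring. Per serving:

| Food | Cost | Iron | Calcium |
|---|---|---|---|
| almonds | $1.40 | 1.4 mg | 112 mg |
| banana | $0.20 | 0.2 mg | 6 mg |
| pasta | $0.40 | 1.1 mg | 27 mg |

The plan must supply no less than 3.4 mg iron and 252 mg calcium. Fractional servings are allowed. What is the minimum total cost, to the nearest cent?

$3.17

The cheapest plan sits at a corner of the feasible region — with two constraints it uses at most two foods.
almonds only: max(3.4/1.4, 252/112) = 2.429 servings → $3.40.
banana only: max(3.4/0.2, 252/6) = 42 servings → $8.40.
pasta only: max(3.4/1.1, 252/27) = 9.333 servings → $3.73.
almonds + banana with both tight: 2.143 servings and 2 servings → $3.40.
almonds + pasta with both tight: 2.171 servings and 0.3279 servings → $3.17.
banana + pasta: intersection lies outside the first quadrant.
Cheapest feasible corner: $3.17.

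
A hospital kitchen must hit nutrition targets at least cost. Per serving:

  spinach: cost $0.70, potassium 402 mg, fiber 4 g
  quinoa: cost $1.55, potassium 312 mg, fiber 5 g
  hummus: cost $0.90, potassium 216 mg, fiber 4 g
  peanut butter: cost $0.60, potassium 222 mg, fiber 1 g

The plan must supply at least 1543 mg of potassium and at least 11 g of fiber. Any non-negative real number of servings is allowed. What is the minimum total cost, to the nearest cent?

An LP optimum is at a vertex; with two nutrient constraints at most two foods are used. Check each candidate.
spinach only: max(1543/402, 11/4) = 3.838 servings → $2.69.
quinoa only: max(1543/312, 11/5) = 4.946 servings → $7.67.
hummus only: max(1543/216, 11/4) = 7.144 servings → $6.43.
peanut butter only: max(1543/222, 11/1) = 11 servings → $6.60.
spinach + quinoa: the both-tight solution has a negative serving — not a feasible corner.
spinach + hummus: the both-tight solution has a negative serving — not a feasible corner.
spinach + peanut butter with both tight: 1.85 servings and 3.601 servings → $3.46.
quinoa + hummus: the both-tight solution has a negative serving — not a feasible corner.
quinoa + peanut butter with both tight: 1.127 servings and 5.367 servings → $4.97.
hummus + peanut butter with both tight: 1.338 servings and 5.649 servings → $4.59.
Cheapest feasible corner: $2.69.

$2.69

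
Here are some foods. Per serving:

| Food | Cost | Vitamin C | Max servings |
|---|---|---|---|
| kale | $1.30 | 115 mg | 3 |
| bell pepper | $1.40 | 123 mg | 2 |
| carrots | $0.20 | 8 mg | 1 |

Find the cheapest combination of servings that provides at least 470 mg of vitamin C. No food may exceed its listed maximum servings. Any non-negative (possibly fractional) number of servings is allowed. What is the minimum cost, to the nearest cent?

Cost per mg of vitamin C: kale $0.0113, bell pepper $0.0114, carrots $0.0250.
Take 3 servings of kale: +345.0 mg vitamin C for $3.90 (total $3.90, still need 125.0 mg).
Take 1.016 servings of bell pepper: +125.0 mg vitamin C for $1.42 (total $5.32, still need 0.0 mg).
Greedy by cheapest-per-mg is optimal for a single linear constraint, so the minimum cost is $5.32.

$5.32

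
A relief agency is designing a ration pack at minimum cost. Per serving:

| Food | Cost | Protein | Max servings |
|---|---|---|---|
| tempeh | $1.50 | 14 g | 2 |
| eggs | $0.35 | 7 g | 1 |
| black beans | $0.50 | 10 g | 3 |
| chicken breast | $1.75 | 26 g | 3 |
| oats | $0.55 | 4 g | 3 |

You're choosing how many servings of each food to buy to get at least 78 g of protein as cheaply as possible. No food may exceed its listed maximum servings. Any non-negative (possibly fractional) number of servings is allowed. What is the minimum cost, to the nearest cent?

$4.61

Cost per g of protein: eggs $0.0500, black beans $0.0500, chicken breast $0.0673, tempeh $0.1071, oats $0.1375.
Take 1 serving of eggs: +7.0 g protein for $0.35 (total $0.35, still need 71.0 g).
Take 3 servings of black beans: +30.0 g protein for $1.50 (total $1.85, still need 41.0 g).
Take 1.577 servings of chicken breast: +41.0 g protein for $2.76 (total $4.61, still need 0.0 g).
Greedy by cheapest-per-g is optimal for a single linear constraint, so the minimum cost is $4.61.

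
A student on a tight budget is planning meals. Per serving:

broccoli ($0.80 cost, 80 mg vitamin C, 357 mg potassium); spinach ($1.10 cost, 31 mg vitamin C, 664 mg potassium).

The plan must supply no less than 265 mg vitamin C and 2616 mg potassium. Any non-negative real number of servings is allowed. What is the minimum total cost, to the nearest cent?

broccoli only: max(265/80, 2616/357) = 7.328 servings → $5.86.
spinach only: max(265/31, 2616/664) = 8.548 servings → $9.40.
broccoli + spinach with both tight: 2.256 servings and 2.727 servings → $4.80.
Cheapest feasible corner: $4.80.

$4.80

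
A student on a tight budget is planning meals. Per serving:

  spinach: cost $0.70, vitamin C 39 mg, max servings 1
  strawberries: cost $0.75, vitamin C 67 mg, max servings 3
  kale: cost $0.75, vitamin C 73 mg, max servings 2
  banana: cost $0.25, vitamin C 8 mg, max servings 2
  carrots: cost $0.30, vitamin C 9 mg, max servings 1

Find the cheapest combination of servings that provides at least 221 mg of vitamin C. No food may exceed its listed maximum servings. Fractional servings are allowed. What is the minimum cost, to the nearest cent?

$2.34

Cost per mg of vitamin C: kale $0.0103, strawberries $0.0112, spinach $0.0179, banana $0.0312, carrots $0.0333.
Take 2 servings of kale: +146.0 mg vitamin C for $1.50 (total $1.50, still need 75.0 mg).
Take 1.119 servings of strawberries: +75.0 mg vitamin C for $0.84 (total $2.34, still need 0.0 mg).
Greedy by cheapest-per-mg is optimal for a single linear constraint, so the minimum cost is $2.34.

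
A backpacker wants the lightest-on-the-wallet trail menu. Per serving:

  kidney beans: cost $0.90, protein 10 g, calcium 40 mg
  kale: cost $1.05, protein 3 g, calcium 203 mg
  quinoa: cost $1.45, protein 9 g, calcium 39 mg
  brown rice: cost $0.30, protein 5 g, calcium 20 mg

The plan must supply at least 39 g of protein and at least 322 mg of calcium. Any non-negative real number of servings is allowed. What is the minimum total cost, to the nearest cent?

$3.10

At the optimum either one food covers both requirements or two foods hit both targets exactly; no other combination can be cheaper.
kidney beans only: max(39/10, 322/40) = 8.05 servings → $7.25.
kale only: max(39/3, 322/203) = 13 servings → $13.65.
quinoa only: max(39/9, 322/39) = 8.256 servings → $11.97.
brown rice only: max(39/5, 322/20) = 16.1 servings → $4.83.
kidney beans + kale with both tight: 3.639 servings and 0.8691 servings → $4.19.
kidney beans + quinoa with both targets exact would need a negative amount; discard.
kidney beans + brown rice (both tight): parallel constraints — no distinct corner.
kale + quinoa with both tight: 0.8053 servings and 4.065 servings → $6.74.
kale + brown rice with both tight: 0.8691 servings and 7.279 servings → $3.10.
quinoa + brown rice: intersection lies outside the first quadrant.
The minimum over all feasible corners is $3.10.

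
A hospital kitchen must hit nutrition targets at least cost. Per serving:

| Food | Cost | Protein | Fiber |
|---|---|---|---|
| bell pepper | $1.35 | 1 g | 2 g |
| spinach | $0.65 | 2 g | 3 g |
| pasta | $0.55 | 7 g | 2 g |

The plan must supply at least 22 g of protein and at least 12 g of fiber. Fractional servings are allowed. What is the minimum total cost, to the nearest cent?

$2.89

Compare the cost at each extreme point of the feasible region.
bell pepper only: max(22/1, 12/2) = 22 servings → $29.70.
spinach only: max(22/2, 12/3) = 11 servings → $7.15.
pasta only: max(22/7, 12/2) = 6 servings → $3.30.
bell pepper + spinach with both targets exact would need a negative amount; discard.
bell pepper + pasta with both tight: 3.333 servings and 2.667 servings → $5.97.
spinach + pasta with both tight: 2.353 servings and 2.471 servings → $2.89.
The minimum over all feasible corners is $2.89.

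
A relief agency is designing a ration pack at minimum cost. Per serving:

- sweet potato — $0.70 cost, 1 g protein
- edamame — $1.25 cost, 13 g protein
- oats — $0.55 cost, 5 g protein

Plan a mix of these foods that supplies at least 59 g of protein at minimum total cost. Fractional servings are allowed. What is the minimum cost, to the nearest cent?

$5.67

Cost per g of protein: edamame $0.0962, oats $0.1100, sweet potato $0.7000.
With no serving limits, use only edamame: 59 g / 13 g = 4.538 servings × $1.25 = $5.67.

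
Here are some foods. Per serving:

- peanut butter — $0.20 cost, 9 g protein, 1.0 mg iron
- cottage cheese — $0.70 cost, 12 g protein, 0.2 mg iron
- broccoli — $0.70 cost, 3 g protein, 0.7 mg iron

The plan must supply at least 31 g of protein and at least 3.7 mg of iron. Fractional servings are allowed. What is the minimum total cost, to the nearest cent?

$0.74

Two binding constraints pin down two serving amounts, so the optimal mix uses at most two foods. The candidates are each food alone (scaled to the tighter of protein/iron) and each pair with both constraints tight.
peanut butter only: max(31/9, 3.7/1.0) = 3.7 servings → $0.74.
cottage cheese only: max(31/12, 3.7/0.2) = 18.5 servings → $12.95.
broccoli only: max(31/3, 3.7/0.7) = 10.33 servings → $7.23.
peanut butter + cottage cheese: the both-tight solution has a negative serving — not a feasible corner.
peanut butter + broccoli with both tight: 3.212 servings and 0.697 servings → $1.13.
cottage cheese + broccoli with both tight: 1.359 servings and 4.897 servings → $4.38.
The minimum over all feasible corners is $0.74.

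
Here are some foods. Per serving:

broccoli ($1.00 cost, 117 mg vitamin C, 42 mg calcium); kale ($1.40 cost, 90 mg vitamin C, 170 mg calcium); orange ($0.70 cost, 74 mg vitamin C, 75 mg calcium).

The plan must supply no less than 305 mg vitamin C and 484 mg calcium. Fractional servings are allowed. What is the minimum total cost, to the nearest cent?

$4.10

At the optimum either one food covers both requirements or two foods hit both targets exactly; no other combination can be cheaper.
broccoli only: max(305/117, 484/42) = 11.52 servings → $11.52.
kale only: max(305/90, 484/170) = 3.389 servings → $4.74.
orange only: max(305/74, 484/75) = 6.453 servings → $4.52.
broccoli + kale with both tight: 0.5146 servings and 2.72 servings → $4.32.
broccoli + orange: intersection lies outside the first quadrant.
kale + orange with both tight: 2.22 servings and 1.422 servings → $4.10.
The minimum over all feasible corners is $4.10.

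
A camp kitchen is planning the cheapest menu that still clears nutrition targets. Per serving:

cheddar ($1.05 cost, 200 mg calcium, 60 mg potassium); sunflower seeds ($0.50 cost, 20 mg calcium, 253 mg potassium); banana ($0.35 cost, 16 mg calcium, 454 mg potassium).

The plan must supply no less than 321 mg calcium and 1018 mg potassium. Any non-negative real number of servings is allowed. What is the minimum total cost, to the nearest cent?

$2.23

With two linear requirements the optimum uses one or two foods; enumerate the corners.
cheddar only: max(321/200, 1018/60) = 16.97 servings → $17.82.
sunflower seeds only: max(321/20, 1018/253) = 16.05 servings → $8.03.
banana only: max(321/16, 1018/454) = 20.06 servings → $7.02.
cheddar + sunflower seeds with both tight: 1.232 servings and 3.732 servings → $3.16.
cheddar + banana with both tight: 1.441 servings and 2.052 servings → $2.23.
sunflower seeds + banana with both targets exact would need a negative amount; discard.
The minimum over all feasible corners is $2.23.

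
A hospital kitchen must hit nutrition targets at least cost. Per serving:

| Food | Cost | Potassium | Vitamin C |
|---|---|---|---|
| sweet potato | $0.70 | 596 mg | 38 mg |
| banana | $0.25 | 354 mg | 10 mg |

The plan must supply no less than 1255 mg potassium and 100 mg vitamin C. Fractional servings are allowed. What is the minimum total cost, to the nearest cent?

$1.84

With two linear requirements the optimum uses one or two foods; enumerate the corners.
sweet potato only: max(1255/596, 100/38) = 2.632 servings → $1.84.
banana only: max(1255/354, 100/10) = 10 servings → $2.50.
sweet potato + banana: the both-tight solution has a negative serving — not a feasible corner.
So the least-cost plan costs $1.84.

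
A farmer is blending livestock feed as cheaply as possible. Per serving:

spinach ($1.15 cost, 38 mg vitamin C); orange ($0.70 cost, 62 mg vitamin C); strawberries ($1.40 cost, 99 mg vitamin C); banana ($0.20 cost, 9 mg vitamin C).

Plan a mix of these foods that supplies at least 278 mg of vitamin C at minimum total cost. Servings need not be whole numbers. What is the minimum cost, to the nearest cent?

$3.14

Cost per mg of vitamin C: orange $0.0113, strawberries $0.0141, banana $0.0222, spinach $0.0303.
With no serving limits, use only orange: 278 mg / 62 mg = 4.484 servings × $0.70 = $3.14.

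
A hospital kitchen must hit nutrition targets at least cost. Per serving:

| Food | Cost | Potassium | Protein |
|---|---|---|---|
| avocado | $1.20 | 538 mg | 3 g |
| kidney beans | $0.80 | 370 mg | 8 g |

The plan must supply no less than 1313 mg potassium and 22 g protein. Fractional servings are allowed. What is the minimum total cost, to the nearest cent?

$2.84

Compare the cost at each extreme point of the feasible region.
avocado only: max(1313/538, 22/3) = 7.333 servings → $8.80.
kidney beans only: max(1313/370, 22/8) = 3.549 servings → $2.84.
avocado + kidney beans with both tight: 0.7401 servings and 2.472 servings → $2.87.
So the least-cost plan costs $2.84.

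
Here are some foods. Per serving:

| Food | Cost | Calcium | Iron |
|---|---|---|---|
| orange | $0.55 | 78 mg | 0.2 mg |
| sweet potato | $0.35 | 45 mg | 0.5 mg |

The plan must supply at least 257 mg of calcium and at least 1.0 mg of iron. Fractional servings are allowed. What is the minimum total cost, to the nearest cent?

$1.84

This is a tiny linear program; its minimum lies at a vertex of the feasible set. List the vertices and price them.
orange only: max(257/78, 1.0/0.2) = 5 servings → $2.75.
sweet potato only: max(257/45, 1.0/0.5) = 5.711 servings → $2.00.
orange + sweet potato with both tight: 2.783 servings and 0.8867 servings → $1.84.
Cheapest feasible corner: $1.84.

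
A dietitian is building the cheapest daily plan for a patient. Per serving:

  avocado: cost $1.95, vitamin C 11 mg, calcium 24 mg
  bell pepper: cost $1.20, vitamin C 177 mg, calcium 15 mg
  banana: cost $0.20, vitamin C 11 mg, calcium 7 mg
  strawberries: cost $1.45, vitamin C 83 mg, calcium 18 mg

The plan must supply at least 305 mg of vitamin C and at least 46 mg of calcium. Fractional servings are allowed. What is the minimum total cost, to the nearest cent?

Two binding constraints pin down two serving amounts, so the optimal mix uses at most two foods. The candidates are each food alone (scaled to the tighter of vitamin C/calcium) and each pair with both constraints tight.
avocado only: max(305/11, 46/24) = 27.73 servings → $54.07.
bell pepper only: max(305/177, 46/15) = 3.067 servings → $3.68.
banana only: max(305/11, 46/7) = 27.73 servings → $5.55.
strawberries only: max(305/83, 46/18) = 3.675 servings → $5.33.
avocado + bell pepper with both tight: 0.8736 servings and 1.669 servings → $3.71.
avocado + banana: intersection lies outside the first quadrant.
avocado + strawberries: the both-tight solution has a negative serving — not a feasible corner.
bell pepper + banana with both tight: 1.517 servings and 3.321 servings → $2.48.
bell pepper + strawberries with both tight: 0.8614 servings and 1.838 servings → $3.70.
banana + strawberries: the both-tight solution has a negative serving — not a feasible corner.
Cheapest feasible corner: $2.48.

$2.48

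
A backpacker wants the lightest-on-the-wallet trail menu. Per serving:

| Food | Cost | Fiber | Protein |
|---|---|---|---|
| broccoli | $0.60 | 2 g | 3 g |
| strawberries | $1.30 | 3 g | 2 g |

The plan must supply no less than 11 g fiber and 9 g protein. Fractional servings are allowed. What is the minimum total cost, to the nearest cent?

Minimising a linear cost over {fiber ≥ 11, protein ≥ 9, servings ≥ 0} — the optimum is at a vertex, using one or two foods.
broccoli only: max(11/2, 9/3) = 5.5 servings → $3.30.
strawberries only: max(11/3, 9/2) = 4.5 servings → $5.85.
broccoli + strawberries with both tight: 1 serving and 3 servings → $4.50.
Cheapest feasible corner: $3.30.

$3.30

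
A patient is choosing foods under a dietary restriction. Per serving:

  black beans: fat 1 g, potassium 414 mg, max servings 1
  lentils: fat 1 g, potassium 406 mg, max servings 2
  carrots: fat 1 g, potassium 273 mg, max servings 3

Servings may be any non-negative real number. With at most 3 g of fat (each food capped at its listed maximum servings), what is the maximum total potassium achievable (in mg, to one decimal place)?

Potassium per g fat: black beans 414, lentils 406, carrots 273.
Take 1 serving of black beans: uses 1 g fat, +414.0 mg potassium (running total 414.0 mg).
Take 2 servings of lentils: uses 2 g fat, +812.0 mg potassium (running total 1226.0 mg).
Greedy by best ratio exhausts the fat allowance optimally: 1226.0 mg.

1226.0 mg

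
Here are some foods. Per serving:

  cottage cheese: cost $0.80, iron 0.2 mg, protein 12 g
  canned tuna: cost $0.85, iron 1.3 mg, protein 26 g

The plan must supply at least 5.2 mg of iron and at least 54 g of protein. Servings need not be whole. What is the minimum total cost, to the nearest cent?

$3.40

This is a tiny linear program; its minimum lies at a vertex of the feasible set. List the vertices and price them.
cottage cheese only: max(5.2/0.2, 54/12) = 26 servings → $20.80.
canned tuna only: max(5.2/1.3, 54/26) = 4 servings → $3.40.
cottage cheese + canned tuna: the both-tight solution has a negative serving — not a feasible corner.
So the least-cost plan costs $3.40.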